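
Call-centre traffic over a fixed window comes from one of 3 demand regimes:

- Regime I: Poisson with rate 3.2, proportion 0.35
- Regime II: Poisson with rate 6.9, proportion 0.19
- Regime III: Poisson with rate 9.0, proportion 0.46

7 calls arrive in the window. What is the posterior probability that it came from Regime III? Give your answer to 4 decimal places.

0.5863

By Bayes' theorem, P(k | x) = w_k f_k(x) / Σ_j w_j f_j(x).
Poisson probabilities:
  p_I = e^(−3.2)·3.2^7/7! = 0.0277893
  p_II = e^(−6.9)·6.9^7/7! = 0.148895
  p_III = e^(−9.0)·9.0^7/7! = 0.117116
Multiply by the mixture weights:
  w_I·p_I = 0.35 × 0.0277893 = 0.00972624
  w_II·p_II = 0.19 × 0.148895 = 0.0282901
  w_III·p_III = 0.46 × 0.117116 = 0.0538734
Marginal: 0.00972624 + 0.0282901 + 0.0538734 = 0.0918898
P(Regime III | 7 calls) = 0.0538734 / 0.0918898 ≈ 0.5863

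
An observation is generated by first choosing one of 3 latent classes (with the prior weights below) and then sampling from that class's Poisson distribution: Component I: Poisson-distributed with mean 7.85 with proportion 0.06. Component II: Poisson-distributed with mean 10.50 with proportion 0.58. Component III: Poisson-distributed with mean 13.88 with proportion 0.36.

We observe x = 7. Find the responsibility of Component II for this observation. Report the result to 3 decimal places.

By Bayes' theorem, P(k | x) = π_k f_k(x) / Σ_j π_j f_j(x).
Evaluate each component's likelihood at the observed value:
  f_I = 0.142051
  f_II = 0.0768781
  f_III = 0.0184624
Prior × likelihood for each component:
  π_I·f_I = 0.06 × 0.142051 = 0.00852308
  π_II·f_II = 0.58 × 0.0768781 = 0.0445893
  π_III·f_III = 0.36 × 0.0184624 = 0.00664647
Denominator: 0.00852308 + 0.0445893 + 0.00664647 = 0.0597588
P(Component II | the observation) ≈ 0.746

0.746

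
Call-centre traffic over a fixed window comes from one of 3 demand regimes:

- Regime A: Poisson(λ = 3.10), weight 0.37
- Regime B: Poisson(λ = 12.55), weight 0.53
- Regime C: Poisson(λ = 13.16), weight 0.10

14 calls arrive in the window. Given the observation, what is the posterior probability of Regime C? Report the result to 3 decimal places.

Apply Bayes' rule: the posterior for each component is proportional to its prior times its likelihood at x.
Poisson probabilities:
  p_A = e^(−3.10)·3.10^14/14! = 3.91149e-06
  p_B = e^(−12.55)·12.55^14/14! = 0.0977706
  p_C = e^(−13.16)·13.16^14/14! = 0.103243
Unnormalised posteriors:
  π_A·p_A = 0.37 × 3.91149e-06 = 1.44725e-06
  π_B·p_B = 0.53 × 0.0977706 = 0.0518184
  π_C·p_C = 0.10 × 0.103243 = 0.0103243
Denominator: 1.44725e-06 + 0.0518184 + 0.0103243 = 0.0621441
Responsibility of Regime C: 0.0103243 / 0.0621441 ≈ 0.166

0.166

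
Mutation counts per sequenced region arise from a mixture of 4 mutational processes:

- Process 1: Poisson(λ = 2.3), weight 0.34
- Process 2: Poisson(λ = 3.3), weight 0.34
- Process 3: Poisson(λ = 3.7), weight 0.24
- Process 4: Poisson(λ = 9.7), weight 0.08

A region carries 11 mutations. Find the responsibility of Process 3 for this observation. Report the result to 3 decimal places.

P(component k | x) = π_k·f_k(x) / marginal(x), where marginal(x) = Σ_j π_j·f_j(x).
Component likelihoods at x = 11 mutations:
  L_1 = e^(−2.3)·2.3^11/11! = 2.39317e-05
  L_2 = e^(−3.3)·3.3^11/11! = 0.00046701
  L_3 = e^(−3.7)·3.7^11/11! = 0.00110198
  L_4 = e^(−9.7)·9.7^11/11! = 0.109819
Multiply by the mixture weights:
  π_1·L_1 = 0.34 × 2.39317e-05 = 8.13677e-06
  π_2·L_2 = 0.34 × 0.00046701 = 0.000158783
  π_3·L_3 = 0.24 × 0.00110198 = 0.000264475
  π_4·L_4 = 0.08 × 0.109819 = 0.00878551
Normaliser: 8.13677e-06 + 0.000158783 + 0.000264475 + 0.00878551 = 0.0092169
So the posterior for Process 3 is 0.000264475 / 0.0092169 ≈ 0.029.

0.029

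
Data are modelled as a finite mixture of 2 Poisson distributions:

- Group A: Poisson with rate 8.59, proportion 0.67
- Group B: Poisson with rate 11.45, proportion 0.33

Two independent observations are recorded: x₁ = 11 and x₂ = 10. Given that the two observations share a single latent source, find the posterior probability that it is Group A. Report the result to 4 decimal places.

Apply Bayes' rule: the posterior for each component is proportional to its prior times its likelihood at x.
Since both observations come from the same component, the likelihood for component k is f_k(x₁)·f_k(x₂).
  p_A = [e^(−8.59)·8.59^11/11! = 0.0875345] × [0.112093] = 0.00981202
  p_B = [e^(−11.45)·11.45^11/11! = 0.118313] × [0.113663] = 0.0134478
Prior × likelihood for each component:
  w_A·p_A = 0.67 × 0.00981202 = 0.00657405
  w_B·p_B = 0.33 × 0.0134478 = 0.00443779
Marginal: 0.00657405 + 0.00443779 = 0.0110118
Responsibility of Group A: 0.00657405 / 0.0110118 ≈ 0.5970

0.5970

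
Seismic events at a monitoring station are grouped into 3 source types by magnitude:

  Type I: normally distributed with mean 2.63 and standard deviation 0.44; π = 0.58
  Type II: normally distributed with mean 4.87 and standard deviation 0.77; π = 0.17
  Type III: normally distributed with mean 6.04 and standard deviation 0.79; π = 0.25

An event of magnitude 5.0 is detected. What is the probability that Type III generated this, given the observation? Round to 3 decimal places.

Apply Bayes' rule: the posterior for each component is proportional to its prior times its likelihood at x.
Normal densities:
  L_I = 4.54342e-07
  L_II = 0.510775
  L_III = 0.212302
Prior × likelihood for each component:
  P(Z=I)·L_I = 0.58 × 4.54342e-07 = 2.63519e-07
  P(Z=II)·L_II = 0.17 × 0.510775 = 0.0868318
  P(Z=III)·L_III = 0.25 × 0.212302 = 0.0530756
Sum: 2.63519e-07 + 0.0868318 + 0.0530756 = 0.139908
Responsibility of Type III: 0.0530756 / 0.139908 ≈ 0.379

0.379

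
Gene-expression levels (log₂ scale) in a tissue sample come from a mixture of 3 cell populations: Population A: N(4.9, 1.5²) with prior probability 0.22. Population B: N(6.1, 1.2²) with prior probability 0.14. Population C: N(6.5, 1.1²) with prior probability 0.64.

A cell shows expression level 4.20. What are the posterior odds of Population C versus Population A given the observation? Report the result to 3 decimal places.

Since P(k|x) ∝ π_k f_k(x), the posterior odds are π_i f_i(x) / (π_j f_j(x)).
Normal densities:
  f_A = 0.238522
  f_B = 0.0949189
  f_C = 0.0407541
Odds = (0.64/0.22) × (0.0407541/0.238522) = 2.90909 × 0.170861 ≈ 0.497

0.497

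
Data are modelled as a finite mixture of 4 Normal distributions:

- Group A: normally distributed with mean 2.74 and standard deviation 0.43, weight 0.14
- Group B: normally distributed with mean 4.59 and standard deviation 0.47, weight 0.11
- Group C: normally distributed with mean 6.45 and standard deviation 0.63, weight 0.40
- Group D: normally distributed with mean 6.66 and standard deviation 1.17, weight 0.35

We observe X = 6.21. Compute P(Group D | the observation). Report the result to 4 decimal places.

0.3197

The responsibility of component k is π_k f_k(x) divided by Σ_j π_j f_j(x).
Normal densities:
  L_A = 6.70756e-15
  L_B = 0.00223356
  L_C = 0.58892
  L_D = 0.316666
Weight by the priors:
  π_A·L_A = 0.14 × 6.70756e-15 = 9.39058e-16
  π_B·L_B = 0.11 × 0.00223356 = 0.000245691
  π_C·L_C = 0.40 × 0.58892 = 0.235568
  π_D·L_D = 0.35 × 0.316666 = 0.110833
Normaliser: 9.39058e-16 + 0.000245691 + 0.235568 + 0.110833 = 0.346647
Responsibility of Group D: 0.110833 / 0.346647 ≈ 0.3197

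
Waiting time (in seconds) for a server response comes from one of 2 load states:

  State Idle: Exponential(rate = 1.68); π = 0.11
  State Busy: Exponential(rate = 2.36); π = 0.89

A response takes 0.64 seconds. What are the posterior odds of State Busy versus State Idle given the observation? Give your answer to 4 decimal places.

7.3552

Only the two components matter; the odds are (π_i f_i(x)) / (π_j f_j(x)).
Exponential densities:
  f_Idle = 1.68·e^(−1.68·0.64) = 1.68·e^(−1.0752) = 0.573266
  f_Busy = 2.36·e^(−2.36·0.64) = 2.36·e^(−1.5104) = 0.521139
Odds = (0.89/0.11) × (0.521139/0.573266) = 8.09091 × 0.909071 ≈ 7.3552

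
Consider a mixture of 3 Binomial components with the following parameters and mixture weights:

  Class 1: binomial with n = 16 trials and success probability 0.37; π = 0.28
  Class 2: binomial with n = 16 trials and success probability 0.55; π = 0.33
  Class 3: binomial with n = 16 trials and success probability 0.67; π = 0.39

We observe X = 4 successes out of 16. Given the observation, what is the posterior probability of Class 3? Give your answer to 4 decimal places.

The responsibility of component k is π_k f_k(x) divided by Σ_j π_j f_j(x).
Evaluate each component's likelihood at the observed value:
  L_1 = C(16,4)·0.37^4·0.63^12 = 1820·0.0187416·0.00390919 = 0.133341
  L_2 = C(16,4)·0.55^4·0.45^12 = 1820·0.0915063·6.89525e-05 = 0.0114834
  L_3 = C(16,4)·0.67^4·0.33^12 = 1820·0.201511·1.66789e-06 = 0.000611699
Weight by the priors:
  π_1·L_1 = 0.28 × 0.133341 = 0.0373356
  π_2·L_2 = 0.33 × 0.0114834 = 0.00378954
  π_3·L_3 = 0.39 × 0.000611699 = 0.000238563
Evidence: 0.0373356 + 0.00378954 + 0.000238563 = 0.0413637
So the posterior for Class 3 is 0.000238563 / 0.0413637 ≈ 0.0058.

0.0058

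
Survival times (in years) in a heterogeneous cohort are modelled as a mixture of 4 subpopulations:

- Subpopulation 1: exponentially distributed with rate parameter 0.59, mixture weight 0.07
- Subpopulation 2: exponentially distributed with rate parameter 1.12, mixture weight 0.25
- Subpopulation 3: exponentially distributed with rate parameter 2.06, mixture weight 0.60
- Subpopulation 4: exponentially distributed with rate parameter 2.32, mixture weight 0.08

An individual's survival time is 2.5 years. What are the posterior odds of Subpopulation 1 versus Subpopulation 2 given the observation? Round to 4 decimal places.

0.5549

Only the two components matter; the odds are (π_i f_i(x)) / (π_j f_j(x)).
Component likelihoods at x = 2.5 years:
  f_1 = 0.59·e^(−0.59·2.5) = 0.59·e^(−1.4750) = 0.134979
  f_2 = 1.12·e^(−1.12·2.5) = 1.12·e^(−2.8000) = 0.0681073
  f_3 = 2.06·e^(−2.06·2.5) = 2.06·e^(−5.1500) = 0.0119468
  f_4 = 2.32·e^(−2.32·2.5) = 2.32·e^(−5.8000) = 0.00702393
Posterior odds = (π_1·f_1) / (π_2·f_2) = (0.07·0.134979) / (0.25·0.0681073) = 0.00944856 / 0.0170268 ≈ 0.5549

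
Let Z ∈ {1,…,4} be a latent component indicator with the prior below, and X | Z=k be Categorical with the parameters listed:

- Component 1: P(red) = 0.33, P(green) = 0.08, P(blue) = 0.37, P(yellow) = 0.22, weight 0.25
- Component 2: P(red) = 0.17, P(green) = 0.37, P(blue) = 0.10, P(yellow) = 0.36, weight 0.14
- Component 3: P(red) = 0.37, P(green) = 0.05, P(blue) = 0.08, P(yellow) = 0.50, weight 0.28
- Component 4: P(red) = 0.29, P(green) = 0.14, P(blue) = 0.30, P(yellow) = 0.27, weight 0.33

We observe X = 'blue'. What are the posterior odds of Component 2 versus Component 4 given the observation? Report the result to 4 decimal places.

Only the two components matter; the odds are (w_i f_i(x)) / (w_j f_j(x)).
Categorical probabilities:
  f_1 = P(blue | comp) = 0.37
  f_2 = P(blue | comp) = 0.10
  f_3 = P(blue | comp) = 0.08
  f_4 = P(blue | comp) = 0.30
Posterior odds = (w_2·f_2) / (w_4·f_4) = (0.14·0.1) / (0.33·0.3) = 0.014 / 0.099 ≈ 0.1414

0.1414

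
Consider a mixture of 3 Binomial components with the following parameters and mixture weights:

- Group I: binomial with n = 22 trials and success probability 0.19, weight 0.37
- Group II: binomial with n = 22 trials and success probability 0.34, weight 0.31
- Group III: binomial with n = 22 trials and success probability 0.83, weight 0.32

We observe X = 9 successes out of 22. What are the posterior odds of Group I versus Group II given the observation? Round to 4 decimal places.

0.0909

Posterior odds = (w_i f_i(x)) / (w_j f_j(x)); the normalising sum cancels.
Binomial probabilities:
  f_I = C(22,9)·0.19^9·0.81^13 = 497420·3.22688e-07·0.0646108 = 0.0103708
  f_II = C(22,9)·0.34^9·0.66^13 = 497420·6.0717e-05·0.00450891 = 0.136177
  f_III = C(22,9)·0.83^9·0.17^13 = 497420·0.18694·9.90458e-11 = 9.21005e-06
Odds = (0.37/0.31) × (0.0103708/0.136177) = 1.19355 × 0.0761564 ≈ 0.0909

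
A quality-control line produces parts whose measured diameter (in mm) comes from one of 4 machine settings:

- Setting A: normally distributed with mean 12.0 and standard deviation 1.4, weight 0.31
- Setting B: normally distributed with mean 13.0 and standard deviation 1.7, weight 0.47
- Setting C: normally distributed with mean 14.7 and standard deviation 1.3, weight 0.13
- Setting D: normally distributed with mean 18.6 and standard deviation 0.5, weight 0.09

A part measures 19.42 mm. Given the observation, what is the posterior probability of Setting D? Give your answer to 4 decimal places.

0.9924

Apply Bayes' rule: the posterior for each component is proportional to its prior times its likelihood at x.
Component likelihoods at x = 19.42 mm:
  p_A = (1/(1.4·√(2π)))·exp(−(19.42−12.0)²/(2·1.4²)) = 0.284959·exp(-14.04500) = 2.26525e-07
  p_B = (1/(1.7·√(2π)))·exp(−(19.42−13.0)²/(2·1.7²)) = 0.234672·exp(-7.13087) = 0.000187744
  p_C = (1/(1.3·√(2π)))·exp(−(19.42−14.7)²/(2·1.3²)) = 0.306879·exp(-6.59124) = 0.00042114
  p_D = (1/(0.5·√(2π)))·exp(−(19.42−18.6)²/(2·0.5²)) = 0.797885·exp(-1.34480) = 0.207922
Unnormalised posteriors:
  w_A·p_A = 0.31 × 2.26525e-07 = 7.02227e-08
  w_B·p_B = 0.47 × 0.000187744 = 8.82396e-05
  w_C·p_C = 0.13 × 0.00042114 = 5.47482e-05
  w_D·p_D = 0.09 × 0.207922 = 0.018713
Normaliser: 7.02227e-08 + 8.82396e-05 + 5.47482e-05 + 0.018713 = 0.0188561
Responsibility of Setting D: 0.018713 / 0.0188561 ≈ 0.9924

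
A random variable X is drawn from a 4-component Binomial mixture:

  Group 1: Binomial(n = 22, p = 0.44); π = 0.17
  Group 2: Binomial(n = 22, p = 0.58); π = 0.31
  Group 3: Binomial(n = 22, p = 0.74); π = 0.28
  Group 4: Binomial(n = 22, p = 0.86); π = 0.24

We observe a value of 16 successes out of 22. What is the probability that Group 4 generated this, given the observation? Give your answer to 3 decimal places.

0.141

Apply Bayes' rule: the posterior for each component is proportional to its prior times its likelihood at x.
Binomial probabilities:
  p_1 = 0.00454136
  p_2 = 0.0671673
  p_3 = 0.186364
  p_4 = 0.0502988
Weight by the priors:
  w_1·p_1 = 0.17 × 0.00454136 = 0.00077203
  w_2·p_2 = 0.31 × 0.0671673 = 0.0208219
  w_3·p_3 = 0.28 × 0.186364 = 0.0521819
  w_4·p_4 = 0.24 × 0.0502988 = 0.0120717
Sum: 0.00077203 + 0.0208219 + 0.0521819 + 0.0120717 = 0.0858476
Responsibility of Group 4: 0.0120717 / 0.0858476 ≈ 0.141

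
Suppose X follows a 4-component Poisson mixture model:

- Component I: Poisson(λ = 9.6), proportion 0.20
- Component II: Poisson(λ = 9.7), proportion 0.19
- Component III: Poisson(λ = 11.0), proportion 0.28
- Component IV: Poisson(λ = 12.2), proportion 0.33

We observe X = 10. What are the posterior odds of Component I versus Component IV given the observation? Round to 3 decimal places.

The posterior odds equal the prior odds times the likelihood ratio: (π_i/π_j)·(f_i(x)/f_j(x)).
Poisson probabilities:
  L_I = 0.124086
  L_II = 0.124537
  L_III = 0.119378
  L_IV = 0.101261
Odds = (0.20/0.33) × (0.124086/0.101261) = 0.606061 × 1.22541 ≈ 0.743

0.743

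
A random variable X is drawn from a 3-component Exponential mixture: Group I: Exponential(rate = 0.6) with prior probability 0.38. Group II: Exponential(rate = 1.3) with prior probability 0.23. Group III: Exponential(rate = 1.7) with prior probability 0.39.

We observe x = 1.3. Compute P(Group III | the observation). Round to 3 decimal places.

By Bayes' theorem, P(k | x) = π_k f_k(x) / Σ_j π_j f_j(x).
Evaluate each component's likelihood at the observed value:
  p_I = 0.275044
  p_II = 0.239875
  p_III = 0.186491
Unnormalised posteriors:
  π_I·p_I = 0.38 × 0.275044 = 0.104517
  π_II·p_II = 0.23 × 0.239875 = 0.0551713
  π_III·p_III = 0.39 × 0.186491 = 0.0727315
Marginal: 0.104517 + 0.0551713 + 0.0727315 = 0.232419
P(Group III | 1.3) ≈ 0.313

0.313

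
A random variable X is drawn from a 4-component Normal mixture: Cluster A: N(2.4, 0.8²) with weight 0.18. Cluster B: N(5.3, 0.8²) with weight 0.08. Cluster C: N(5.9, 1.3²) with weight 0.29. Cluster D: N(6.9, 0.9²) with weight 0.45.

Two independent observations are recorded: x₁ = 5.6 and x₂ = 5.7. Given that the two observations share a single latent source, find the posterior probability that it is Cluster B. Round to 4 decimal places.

Posterior ∝ prior × likelihood, so P(k | x) ∝ P(Z=k) f_k(x); normalise over all components.
Since both observations come from the same component, the likelihood for component k is f_k(x₁)·f_k(x₂).
  L_A = [(1/(0.8·√(2π)))·exp(−(5.6−2.4)²/(2·0.8²)) = 0.498678·exp(-8.00000) = 0.000167288] × [0.000100676] = 1.68418e-08
  L_B = [(1/(0.8·√(2π)))·exp(−(5.6−5.3)²/(2·0.8²)) = 0.498678·exp(-0.07031) = 0.464819] × [0.440082] = 0.204558
  L_C = [(1/(1.3·√(2π)))·exp(−(5.6−5.9)²/(2·1.3²)) = 0.306879·exp(-0.02663) = 0.298815] × [0.303268] = 0.0906212
  L_D = [(1/(0.9·√(2π)))·exp(−(5.6−6.9)²/(2·0.9²)) = 0.443269·exp(-1.04321) = 0.156173] × [0.182233] = 0.02846
Weight by the priors:
  P(Z=A)·L_A = 0.18 × 1.68418e-08 = 3.03152e-09
  P(Z=B)·L_B = 0.08 × 0.204558 = 0.0163647
  P(Z=C)·L_C = 0.29 × 0.0906212 = 0.0262801
  P(Z=D)·L_D = 0.45 × 0.02846 = 0.012807
Sum: 3.03152e-09 + 0.0163647 + 0.0262801 + 0.012807 = 0.0554518
Responsibility of Cluster B: 0.0163647 / 0.0554518 ≈ 0.2951

0.2951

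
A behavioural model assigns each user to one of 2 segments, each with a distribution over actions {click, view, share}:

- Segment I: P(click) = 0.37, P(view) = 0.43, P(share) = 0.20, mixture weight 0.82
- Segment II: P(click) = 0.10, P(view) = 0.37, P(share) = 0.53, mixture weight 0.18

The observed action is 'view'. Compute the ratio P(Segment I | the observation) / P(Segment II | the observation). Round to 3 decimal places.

5.294

Since P(k|x) ∝ P(Z=k) f_k(x), the posterior odds are P(Z=i) f_i(x) / (P(Z=j) f_j(x)).
Evaluate each component's likelihood at the observed value:
  p_I = 0.43
  p_II = 0.37
0.3526 / 0.0666 ≈ 5.294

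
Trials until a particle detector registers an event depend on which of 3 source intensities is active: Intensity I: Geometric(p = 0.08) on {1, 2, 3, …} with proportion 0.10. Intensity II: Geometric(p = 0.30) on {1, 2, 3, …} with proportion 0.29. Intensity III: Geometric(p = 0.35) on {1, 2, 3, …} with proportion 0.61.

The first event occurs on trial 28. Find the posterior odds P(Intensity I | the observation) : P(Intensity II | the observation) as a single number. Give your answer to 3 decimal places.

Since P(k|x) ∝ π_k f_k(x), the posterior odds are π_i f_i(x) / (π_j f_j(x)).
Geometric probabilities:
  L_I = 0.08·(1−0.08)^27 = 0.08·0.105262 = 0.00842095
  L_II = 0.30·(1−0.30)^27 = 0.30·6.57124e-05 = 1.97137e-05
  L_III = 0.35·(1−0.35)^27 = 0.35·8.88507e-06 = 3.10977e-06
Odds = (0.10/0.29) × (0.00842095/1.97137e-05) = 0.344828 × 427.162 ≈ 147.297

147.297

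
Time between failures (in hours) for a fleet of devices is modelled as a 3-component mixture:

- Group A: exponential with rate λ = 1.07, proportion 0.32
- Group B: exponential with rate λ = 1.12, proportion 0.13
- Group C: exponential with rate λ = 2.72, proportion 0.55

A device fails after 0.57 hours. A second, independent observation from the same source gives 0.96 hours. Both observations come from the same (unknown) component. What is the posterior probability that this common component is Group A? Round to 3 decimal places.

0.434

P(component k | x) = P(Z=k)·f_k(x) / marginal(x), where marginal(x) = Σ_j P(Z=j)·f_j(x).
Since both observations come from the same component, the likelihood for component k is f_k(x₁)·f_k(x₂).
  p_A = [1.07·e^(−1.07·0.57) = 1.07·e^(−0.6099) = 0.581444] × [0.383069] = 0.222733
  p_B = [1.12·e^(−1.12·0.57) = 1.12·e^(−0.6384) = 0.591513] × [0.382177] = 0.226063
  p_C = [2.72·e^(−2.72·0.57) = 2.72·e^(−1.5504) = 0.577084] × [0.199774] = 0.115286
Multiply by the mixture weights:
  P(Z=A)·p_A = 0.32 × 0.222733 = 0.0712745
  P(Z=B)·p_B = 0.13 × 0.226063 = 0.0293882
  P(Z=C)·p_C = 0.55 × 0.115286 = 0.0634075
Normaliser: 0.0712745 + 0.0293882 + 0.0634075 = 0.16407
P(Group A | x₁,x₂) ≈ 0.434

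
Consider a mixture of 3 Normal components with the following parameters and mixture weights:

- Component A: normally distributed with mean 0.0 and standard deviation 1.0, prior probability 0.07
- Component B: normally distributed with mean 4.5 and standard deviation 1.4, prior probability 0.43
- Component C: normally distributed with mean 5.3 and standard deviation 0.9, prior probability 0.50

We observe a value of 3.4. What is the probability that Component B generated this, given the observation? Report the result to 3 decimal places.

0.790

Apply Bayes' rule: the posterior for each component is proportional to its prior times its likelihood at x.
Normal densities:
  L_A = (1/(1.0·√(2π)))·exp(−(3.4−0.0)²/(2·1.0²)) = 0.398942·exp(-5.78000) = 0.00123222
  L_B = (1/(1.4·√(2π)))·exp(−(3.4−4.5)²/(2·1.4²)) = 0.284959·exp(-0.30867) = 0.20928
  L_C = (1/(0.9·√(2π)))·exp(−(3.4−5.3)²/(2·0.9²)) = 0.443269·exp(-2.22840) = 0.0477406
Prior × likelihood for each component:
  π_A·L_A = 0.07 × 0.00123222 = 8.62553e-05
  π_B·L_B = 0.43 × 0.20928 = 0.0899902
  π_C·L_C = 0.50 × 0.0477406 = 0.0238703
Normaliser: 8.62553e-05 + 0.0899902 + 0.0238703 = 0.113947
Responsibility of Component B: 0.0899902 / 0.113947 ≈ 0.790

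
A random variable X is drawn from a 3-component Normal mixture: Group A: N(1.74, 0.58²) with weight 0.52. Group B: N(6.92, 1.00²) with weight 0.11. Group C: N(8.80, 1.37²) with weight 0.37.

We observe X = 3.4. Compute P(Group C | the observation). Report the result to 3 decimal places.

0.007

By Bayes' theorem, P(k | x) = w_k f_k(x) / Σ_j w_j f_j(x).
Component likelihoods at x = 3.4:
  p_A = (1/(0.58·√(2π)))·exp(−(3.4−1.74)²/(2·0.58²)) = 0.687832·exp(-4.09572) = 0.0114481
  p_B = (1/(1.00·√(2π)))·exp(−(3.4−6.92)²/(2·1.00²)) = 0.398942·exp(-6.19520) = 0.000813521
  p_C = (1/(1.37·√(2π)))·exp(−(3.4−8.80)²/(2·1.37²)) = 0.291199·exp(-7.76813) = 0.000123178
Multiply by the mixture weights:
  w_A·p_A = 0.52 × 0.0114481 = 0.00595302
  w_B·p_B = 0.11 × 0.000813521 = 8.94873e-05
  w_C·p_C = 0.37 × 0.000123178 = 4.5576e-05
Sum: 0.00595302 + 8.94873e-05 + 4.5576e-05 = 0.00608808
So the posterior for Group C is 4.5576e-05 / 0.00608808 ≈ 0.007.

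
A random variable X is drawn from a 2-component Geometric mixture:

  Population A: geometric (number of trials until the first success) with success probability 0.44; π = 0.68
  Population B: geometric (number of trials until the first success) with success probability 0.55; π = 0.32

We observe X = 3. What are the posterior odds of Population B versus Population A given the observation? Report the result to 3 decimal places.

0.380

Only the two components matter; the odds are (P(Z=i) f_i(x)) / (P(Z=j) f_j(x)).
Component likelihoods at x = 3:
  f_A = 0.137984
  f_B = 0.111375
0.03564 / 0.0938291 ≈ 0.380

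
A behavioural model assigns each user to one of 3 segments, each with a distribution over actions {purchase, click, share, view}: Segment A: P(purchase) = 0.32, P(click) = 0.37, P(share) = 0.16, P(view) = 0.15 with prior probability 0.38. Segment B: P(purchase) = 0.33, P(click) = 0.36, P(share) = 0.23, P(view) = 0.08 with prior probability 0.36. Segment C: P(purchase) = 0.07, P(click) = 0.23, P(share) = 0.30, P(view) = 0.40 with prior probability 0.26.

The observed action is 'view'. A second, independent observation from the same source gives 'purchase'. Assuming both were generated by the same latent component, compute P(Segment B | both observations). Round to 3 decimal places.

Posterior ∝ prior × likelihood, so P(k | x) ∝ P(Z=k) f_k(x); normalise over all components.
Since both observations come from the same component, the likelihood for component k is f_k(x₁)·f_k(x₂).
  f_A = [0.15] × [0.32] = 0.048
  f_B = [0.08] × [0.33] = 0.0264
  f_C = [0.4] × [0.07] = 0.028
Weight by the priors:
  P(Z=A)·f_A = 0.38 × 0.048 = 0.01824
  P(Z=B)·f_B = 0.36 × 0.0264 = 0.009504
  P(Z=C)·f_C = 0.26 × 0.028 = 0.00728
Evidence: 0.01824 + 0.009504 + 0.00728 = 0.035024
P(Segment B | x₁,x₂) = 0.009504 / 0.035024 ≈ 0.271

0.271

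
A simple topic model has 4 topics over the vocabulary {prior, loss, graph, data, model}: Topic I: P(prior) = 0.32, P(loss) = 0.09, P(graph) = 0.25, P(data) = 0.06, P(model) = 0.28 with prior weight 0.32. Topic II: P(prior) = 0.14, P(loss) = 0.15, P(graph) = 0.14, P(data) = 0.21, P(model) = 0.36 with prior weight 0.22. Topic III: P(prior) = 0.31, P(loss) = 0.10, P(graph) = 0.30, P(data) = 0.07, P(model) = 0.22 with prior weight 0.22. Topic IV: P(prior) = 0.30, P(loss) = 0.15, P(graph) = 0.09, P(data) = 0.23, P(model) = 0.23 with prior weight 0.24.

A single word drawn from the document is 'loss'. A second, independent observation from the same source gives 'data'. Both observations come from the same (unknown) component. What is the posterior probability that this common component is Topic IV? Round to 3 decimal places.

The responsibility of component k is π_k f_k(x) divided by Σ_j π_j f_j(x).
Since both observations come from the same component, the likelihood for component k is f_k(x₁)·f_k(x₂).
  L_I = [P(loss | comp) = 0.09] × [0.06] = 0.0054
  L_II = [P(loss | comp) = 0.15] × [0.21] = 0.0315
  L_III = [P(loss | comp) = 0.10] × [0.07] = 0.007
  L_IV = [P(loss | comp) = 0.15] × [0.23] = 0.0345
Unnormalised posteriors:
  π_I·L_I = 0.32 × 0.0054 = 0.001728
  π_II·L_II = 0.22 × 0.0315 = 0.00693
  π_III·L_III = 0.22 × 0.007 = 0.00154
  π_IV·L_IV = 0.24 × 0.0345 = 0.00828
Normaliser: 0.001728 + 0.00693 + 0.00154 + 0.00828 = 0.018478
So the posterior for Topic IV is 0.00828 / 0.018478 ≈ 0.448.

0.448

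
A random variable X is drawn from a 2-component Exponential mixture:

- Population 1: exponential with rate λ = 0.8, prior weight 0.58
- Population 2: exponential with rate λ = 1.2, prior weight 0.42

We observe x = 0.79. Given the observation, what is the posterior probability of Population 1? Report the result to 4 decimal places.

Apply Bayes' rule: the posterior for each component is proportional to its prior times its likelihood at x.
Evaluate each component's likelihood at the observed value:
  f_1 = 0.425222
  f_2 = 0.465018
Prior × likelihood for each component:
  w_1·f_1 = 0.58 × 0.425222 = 0.246629
  w_2·f_2 = 0.42 × 0.465018 = 0.195308
Marginal: 0.246629 + 0.195308 = 0.441937
So the posterior for Population 1 is 0.246629 / 0.441937 ≈ 0.5581.

0.5581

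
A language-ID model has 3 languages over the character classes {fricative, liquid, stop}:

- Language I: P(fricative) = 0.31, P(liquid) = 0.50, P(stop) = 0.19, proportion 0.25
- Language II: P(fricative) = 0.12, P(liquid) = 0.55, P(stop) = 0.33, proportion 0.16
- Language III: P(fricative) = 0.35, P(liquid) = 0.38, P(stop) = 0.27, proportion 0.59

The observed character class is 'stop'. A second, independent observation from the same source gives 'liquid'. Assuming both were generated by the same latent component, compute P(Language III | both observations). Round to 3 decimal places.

Posterior ∝ prior × likelihood, so P(k | x) ∝ P(Z=k) f_k(x); normalise over all components.
Since both observations come from the same component, the likelihood for component k is f_k(x₁)·f_k(x₂).
  L_I = [P(stop | comp) = 0.19] × [0.5] = 0.095
  L_II = [P(stop | comp) = 0.33] × [0.55] = 0.1815
  L_III = [P(stop | comp) = 0.27] × [0.38] = 0.1026
Unnormalised posteriors:
  P(Z=I)·L_I = 0.25 × 0.095 = 0.02375
  P(Z=II)·L_II = 0.16 × 0.1815 = 0.02904
  P(Z=III)·L_III = 0.59 × 0.1026 = 0.060534
Sum: 0.02375 + 0.02904 + 0.060534 = 0.113324
Responsibility of Language III: 0.060534 / 0.113324 ≈ 0.534

0.534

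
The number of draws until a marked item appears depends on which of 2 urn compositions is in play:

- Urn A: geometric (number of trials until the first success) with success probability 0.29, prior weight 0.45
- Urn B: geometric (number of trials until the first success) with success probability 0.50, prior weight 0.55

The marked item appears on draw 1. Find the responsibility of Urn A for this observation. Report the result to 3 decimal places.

Apply Bayes' rule: the posterior for each component is proportional to its prior times its likelihood at x.
Geometric probabilities:
  f_A = 0.29·(1−0.29)^0 = 0.29·1 = 0.29
  f_B = 0.50·(1−0.50)^0 = 0.50·1 = 0.5
Multiply by the mixture weights:
  w_A·f_A = 0.45 × 0.29 = 0.1305
  w_B·f_B = 0.55 × 0.5 = 0.275
Normaliser: 0.1305 + 0.275 = 0.4055
P(Urn A | the observation) = 0.1305 / 0.4055 ≈ 0.322

0.322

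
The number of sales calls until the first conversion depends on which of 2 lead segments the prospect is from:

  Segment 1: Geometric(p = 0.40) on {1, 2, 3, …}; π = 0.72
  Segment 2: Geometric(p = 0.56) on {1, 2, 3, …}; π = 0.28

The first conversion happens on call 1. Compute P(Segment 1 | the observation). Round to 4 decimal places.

The responsibility of component k is w_k f_k(x) divided by Σ_j w_j f_j(x).
Geometric probabilities:
  f_1 = 0.40·(1−0.40)^0 = 0.40·1 = 0.4
  f_2 = 0.56·(1−0.56)^0 = 0.56·1 = 0.56
Prior × likelihood for each component:
  w_1·f_1 = 0.72 × 0.4 = 0.288
  w_2·f_2 = 0.28 × 0.56 = 0.1568
Normaliser: 0.288 + 0.1568 = 0.4448
P(Segment 1 | x) = 0.288 / 0.4448 ≈ 0.6475

0.6475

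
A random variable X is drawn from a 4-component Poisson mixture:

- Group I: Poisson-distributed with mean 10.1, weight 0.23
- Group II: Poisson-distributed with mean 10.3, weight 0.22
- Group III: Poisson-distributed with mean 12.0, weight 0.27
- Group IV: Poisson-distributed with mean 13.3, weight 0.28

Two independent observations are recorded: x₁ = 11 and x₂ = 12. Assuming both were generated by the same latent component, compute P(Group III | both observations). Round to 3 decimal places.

Apply Bayes' rule: the posterior for each component is proportional to its prior times its likelihood at x.
Since both observations come from the same component, the likelihood for component k is f_k(x₁)·f_k(x₂).
  L_I = [0.114817] × [0.0966374] = 0.0110956
  L_II = [0.116633] × [0.10011] = 0.0116761
  L_III = [0.114368] × [0.114368] = 0.01308
  L_IV = [0.0966264] × [0.107094] = 0.0103481
Unnormalised posteriors:
  π_I·L_I = 0.23 × 0.0110956 = 0.00255199
  π_II·L_II = 0.22 × 0.0116761 = 0.00256874
  π_III·L_III = 0.27 × 0.01308 = 0.00353161
  π_IV·L_IV = 0.28 × 0.0103481 = 0.00289748
Denominator: 0.00255199 + 0.00256874 + 0.00353161 + 0.00289748 = 0.0115498
P(Group III | x₁,x₂) = 0.00353161 / 0.0115498 ≈ 0.306

0.306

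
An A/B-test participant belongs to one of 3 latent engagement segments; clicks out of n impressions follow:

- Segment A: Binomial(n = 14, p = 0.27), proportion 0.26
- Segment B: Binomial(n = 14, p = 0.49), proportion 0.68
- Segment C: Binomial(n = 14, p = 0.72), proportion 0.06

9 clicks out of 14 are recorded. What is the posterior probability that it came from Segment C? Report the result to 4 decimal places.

0.1221

Apply Bayes' rule: the posterior for each component is proportional to its prior times its likelihood at x.
Binomial probabilities:
  f_A = C(14,9)·0.27^9·0.73^5 = 2002·7.6256e-06·0.207307 = 0.00316484
  f_B = C(14,9)·0.49^9·0.51^5 = 2002·0.00162841·0.0345025 = 0.112481
  f_C = C(14,9)·0.72^9·0.28^5 = 2002·0.0519987·0.00172104 = 0.179162
Unnormalised posteriors:
  π_A·f_A = 0.26 × 0.00316484 = 0.000822859
  π_B·f_B = 0.68 × 0.112481 = 0.0764872
  π_C·f_C = 0.06 × 0.179162 = 0.0107497
Marginal: 0.000822859 + 0.0764872 + 0.0107497 = 0.0880598
So the posterior for Segment C is 0.0107497 / 0.0880598 ≈ 0.1221.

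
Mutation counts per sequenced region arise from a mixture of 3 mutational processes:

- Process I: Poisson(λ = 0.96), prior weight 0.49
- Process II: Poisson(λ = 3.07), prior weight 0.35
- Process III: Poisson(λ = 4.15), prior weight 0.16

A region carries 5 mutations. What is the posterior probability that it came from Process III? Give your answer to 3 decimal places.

P(component k | x) = w_k·f_k(x) / marginal(x), where marginal(x) = Σ_j w_j·f_j(x).
Poisson probabilities:
  L_I = e^(−0.96)·0.96^5/5! = 0.00260167
  L_II = e^(−3.07)·3.07^5/5! = 0.105494
  L_III = e^(−4.15)·4.15^5/5! = 0.16171
Weight by the priors:
  w_I·L_I = 0.49 × 0.00260167 = 0.00127482
  w_II·L_II = 0.35 × 0.105494 = 0.0369228
  w_III·L_III = 0.16 × 0.16171 = 0.0258736
Denominator: 0.00127482 + 0.0369228 + 0.0258736 = 0.0640712
P(Process III | x) = 0.0258736 / 0.0640712 ≈ 0.404

0.404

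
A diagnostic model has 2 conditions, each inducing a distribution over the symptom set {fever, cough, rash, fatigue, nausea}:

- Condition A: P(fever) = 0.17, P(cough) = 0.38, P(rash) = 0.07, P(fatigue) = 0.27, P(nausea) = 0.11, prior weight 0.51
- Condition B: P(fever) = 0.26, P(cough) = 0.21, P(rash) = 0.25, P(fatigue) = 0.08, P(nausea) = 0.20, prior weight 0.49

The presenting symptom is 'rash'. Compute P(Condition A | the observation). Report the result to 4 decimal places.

P(component k | x) = π_k·f_k(x) / marginal(x), where marginal(x) = Σ_j π_j·f_j(x).
Component likelihoods at x = 'rash':
  f_A = P(rash | comp) = 0.07
  f_B = P(rash | comp) = 0.25
Prior × likelihood for each component:
  π_A·f_A = 0.51 × 0.07 = 0.0357
  π_B·f_B = 0.49 × 0.25 = 0.1225
Marginal: 0.0357 + 0.1225 = 0.1582
So the posterior for Condition A is 0.0357 / 0.1582 ≈ 0.2257.

0.2257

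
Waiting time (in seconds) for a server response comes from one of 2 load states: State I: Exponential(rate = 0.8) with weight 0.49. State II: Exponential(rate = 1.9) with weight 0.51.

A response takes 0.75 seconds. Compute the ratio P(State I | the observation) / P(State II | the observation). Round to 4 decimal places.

0.9231

Since P(k|x) ∝ P(Z=k) f_k(x), the posterior odds are P(Z=i) f_i(x) / (P(Z=j) f_j(x)).
Evaluate each component's likelihood at the observed value:
  L_I = 0.439049
  L_II = 0.456966
0.215134 / 0.233053 ≈ 0.9231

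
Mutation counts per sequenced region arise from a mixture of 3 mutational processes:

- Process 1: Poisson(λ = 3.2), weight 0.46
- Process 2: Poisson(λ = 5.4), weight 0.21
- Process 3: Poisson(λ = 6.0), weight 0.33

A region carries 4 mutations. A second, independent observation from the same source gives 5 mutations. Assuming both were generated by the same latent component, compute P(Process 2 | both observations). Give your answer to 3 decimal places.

0.261

The responsibility of component k is π_k f_k(x) divided by Σ_j π_j f_j(x).
Since both observations come from the same component, the likelihood for component k is f_k(x₁)·f_k(x₂).
  f_1 = [e^(−3.2)·3.2^4/4! = 0.178093] × [0.113979] = 0.0202989
  f_2 = [e^(−5.4)·5.4^4/4! = 0.16002] × [0.172821] = 0.0276548
  f_3 = [e^(−6.0)·6.0^4/4! = 0.133853] × [0.160623] = 0.0214998
Prior × likelihood for each component:
  π_1·f_1 = 0.46 × 0.0202989 = 0.0093375
  π_2·f_2 = 0.21 × 0.0276548 = 0.00580751
  π_3·f_3 = 0.33 × 0.0214998 = 0.00709494
Evidence: 0.0093375 + 0.00580751 + 0.00709494 = 0.02224
Responsibility of Process 2: 0.00580751 / 0.02224 ≈ 0.261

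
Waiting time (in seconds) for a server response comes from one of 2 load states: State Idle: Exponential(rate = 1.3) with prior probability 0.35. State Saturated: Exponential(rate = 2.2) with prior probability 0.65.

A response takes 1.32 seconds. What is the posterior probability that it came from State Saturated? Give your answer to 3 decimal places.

0.489

Apply Bayes' rule: the posterior for each component is proportional to its prior times its likelihood at x.
Exponential densities:
  f_Idle = 1.3·e^(−1.3·1.32) = 1.3·e^(−1.7160) = 0.233719
  f_Saturated = 2.2·e^(−2.2·1.32) = 2.2·e^(−2.9040) = 0.120568
Prior × likelihood for each component:
  π_Idle·f_Idle = 0.35 × 0.233719 = 0.0818017
  π_Saturated·f_Saturated = 0.65 × 0.120568 = 0.0783691
Denominator: 0.0818017 + 0.0783691 = 0.160171
P(State Saturated | 1.32 seconds) ≈ 0.489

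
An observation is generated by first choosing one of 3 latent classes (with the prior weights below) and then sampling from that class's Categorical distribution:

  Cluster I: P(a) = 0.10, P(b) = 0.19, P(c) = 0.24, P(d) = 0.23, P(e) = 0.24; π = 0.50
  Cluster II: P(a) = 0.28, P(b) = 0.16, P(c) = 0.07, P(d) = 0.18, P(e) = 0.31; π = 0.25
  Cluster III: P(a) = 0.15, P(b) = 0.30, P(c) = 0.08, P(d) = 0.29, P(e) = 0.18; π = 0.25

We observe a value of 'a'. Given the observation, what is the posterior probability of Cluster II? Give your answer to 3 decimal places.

P(component k | x) = π_k·f_k(x) / marginal(x), where marginal(x) = Σ_j π_j·f_j(x).
Component likelihoods at x = 'a':
  p_I = P(a | comp) = 0.10
  p_II = P(a | comp) = 0.28
  p_III = P(a | comp) = 0.15
Prior × likelihood for each component:
  π_I·p_I = 0.50 × 0.1 = 0.05
  π_II·p_II = 0.25 × 0.28 = 0.07
  π_III·p_III = 0.25 × 0.15 = 0.0375
Normaliser: 0.05 + 0.07 + 0.0375 = 0.1575
P(Cluster II | data) ≈ 0.444

0.444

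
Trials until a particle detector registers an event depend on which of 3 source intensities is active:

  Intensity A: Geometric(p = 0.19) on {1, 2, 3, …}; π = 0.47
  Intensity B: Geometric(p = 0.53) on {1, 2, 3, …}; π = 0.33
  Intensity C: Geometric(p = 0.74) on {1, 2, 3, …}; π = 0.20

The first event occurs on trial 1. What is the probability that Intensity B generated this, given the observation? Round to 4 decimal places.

By Bayes' theorem, P(k | x) = π_k f_k(x) / Σ_j π_j f_j(x).
Component likelihoods at x = 1:
  f_A = 0.19
  f_B = 0.53
  f_C = 0.74
Prior × likelihood for each component:
  π_A·f_A = 0.47 × 0.19 = 0.0893
  π_B·f_B = 0.33 × 0.53 = 0.1749
  π_C·f_C = 0.20 × 0.74 = 0.148
Sum: 0.0893 + 0.1749 + 0.148 = 0.4122
Responsibility of Intensity B: 0.1749 / 0.4122 ≈ 0.4243

0.4243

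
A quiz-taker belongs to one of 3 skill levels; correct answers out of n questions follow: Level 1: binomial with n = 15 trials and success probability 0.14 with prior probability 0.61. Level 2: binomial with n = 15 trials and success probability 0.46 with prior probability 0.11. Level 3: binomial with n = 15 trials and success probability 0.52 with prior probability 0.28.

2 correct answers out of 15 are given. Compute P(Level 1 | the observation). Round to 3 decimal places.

P(component k | x) = P(Z=k)·f_k(x) / marginal(x), where marginal(x) = Σ_j P(Z=j)·f_j(x).
Binomial probabilities:
  L_1 = C(15,2)·0.14^2·0.86^13 = 105·0.0196·0.14076 = 0.289684
  L_2 = C(15,2)·0.46^2·0.54^13 = 105·0.2116·0.000331985 = 0.00737605
  L_3 = C(15,2)·0.52^2·0.48^13 = 105·0.2704·7.18019e-05 = 0.0020386
Weight by the priors:
  P(Z=1)·L_1 = 0.61 × 0.289684 = 0.176708
  P(Z=2)·L_2 = 0.11 × 0.00737605 = 0.000811365
  P(Z=3)·L_3 = 0.28 × 0.0020386 = 0.000570808
Marginal: 0.176708 + 0.000811365 + 0.000570808 = 0.17809
Responsibility of Level 1: 0.176708 / 0.17809 ≈ 0.992

0.992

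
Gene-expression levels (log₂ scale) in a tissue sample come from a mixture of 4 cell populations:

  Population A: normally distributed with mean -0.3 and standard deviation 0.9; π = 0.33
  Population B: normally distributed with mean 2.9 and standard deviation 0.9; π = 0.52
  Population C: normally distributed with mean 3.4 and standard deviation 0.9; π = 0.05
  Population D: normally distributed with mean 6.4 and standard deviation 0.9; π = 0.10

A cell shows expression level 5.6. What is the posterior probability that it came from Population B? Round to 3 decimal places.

0.076

Apply Bayes' rule: the posterior for each component is proportional to its prior times its likelihood at x.
Normal densities:
  L_A = 2.06394e-10
  L_B = 0.00492428
  L_C = 0.0223432
  L_D = 0.298603
Multiply by the mixture weights:
  π_A·L_A = 0.33 × 2.06394e-10 = 6.81101e-11
  π_B·L_B = 0.52 × 0.00492428 = 0.00256062
  π_C·L_C = 0.05 × 0.0223432 = 0.00111716
  π_D·L_D = 0.10 × 0.298603 = 0.0298603
Denominator: 6.81101e-11 + 0.00256062 + 0.00111716 + 0.0298603 = 0.0335381
So the posterior for Population B is 0.00256062 / 0.0335381 ≈ 0.076.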